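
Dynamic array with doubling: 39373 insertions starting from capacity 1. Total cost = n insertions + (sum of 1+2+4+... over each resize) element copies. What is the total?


n = 39373
Insertion costs: 39373
Resizes copy 1, 2, 4, ... up to the largest power of 2 that is <= n-1 = 39372, i.e. 32768.
Copy costs = 1 + 2 + 4 + 8 + 16 + 32 + 64 + 128 + 256 + 512 + 1024 + 2048 + 4096 + 8192 + 16384 + 32768 = 65535
Total = 39373 + 65535 = 104908


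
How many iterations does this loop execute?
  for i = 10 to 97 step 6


The loop variable i takes values starting at 10 and increments by 6 each iteration.
Sequence: i = 10, 16, 22, 28, 34, 40, 46, 52, 58, ...
The upper bound 97 is inclusive, so the count is floor((last - first) / step) + 1:
floor((97 - 10) / 6) + 1 = floor(87/6) + 1 = 14 + 1 = 15


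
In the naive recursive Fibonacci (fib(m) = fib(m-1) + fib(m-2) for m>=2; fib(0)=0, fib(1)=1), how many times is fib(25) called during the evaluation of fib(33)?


Let N(m) = number of times fib(m) is called while evaluating fib(33).
N(33) = 1 (the initial call).
N(32) = 1 (only fib(33) calls it).
For 1 <= m <= 31: fib(m) is called by fib(m+1) and fib(m+2), so
  N(m) = N(m+1) + N(m+2).
fib(0) is called only by fib(2), so N(0) = N(2).
Walk down from m=33:
  N(33)=1, N(32)=1, N(31)=2, N(30)=3, N(29)=5, N(28)=8, N(27)=13, N(26)=21, N(25)=34
N(25) = 34


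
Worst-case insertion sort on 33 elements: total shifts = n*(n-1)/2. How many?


Sum of shifts = 1 + 2 + 3 + ... + 32
= 33 * 32 / 2
= 1056 / 2
= 528


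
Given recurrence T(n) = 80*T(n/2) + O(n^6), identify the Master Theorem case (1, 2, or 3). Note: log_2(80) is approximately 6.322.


Master Theorem parameters: a=80, b=2, c=6
log_b(a) = 6.322
Compare b^c with a: 2^6 = 64 < 80, so c < log_b(a).
Comparing c=6 vs log_b(a)=6.322:
6 < 6.322 => Case 1
Result: T(n) = O(n^(log_2 80)) ~ O(n^6.322)
Master Theorem case = 1


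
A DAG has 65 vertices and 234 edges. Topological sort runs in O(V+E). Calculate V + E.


V = 65 (vertex processing)
E = 234 (edge processing)
V + E = 65 + 234 = 299


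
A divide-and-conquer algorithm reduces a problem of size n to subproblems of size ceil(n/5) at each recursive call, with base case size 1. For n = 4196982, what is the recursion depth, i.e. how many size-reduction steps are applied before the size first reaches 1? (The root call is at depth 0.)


Each step divides the size by 5 (rounding up); after k steps the size is ceil(n/5^k), which equals 1 exactly when 5^k >= n.
So the depth is the smallest k with 5^k >= 4196982, i.e. ceil(log_5(4196982)).
5^9 = 1953125 < 4196982 <= 9765625 = 5^10
Recursion depth = 10


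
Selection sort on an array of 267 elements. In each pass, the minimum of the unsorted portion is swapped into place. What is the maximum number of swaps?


Selection sort performs one swap per pass:
  Pass 1: find min in positions 0 to 266, swap with position 0
  Pass 2: find min in positions 1 to 266, swap with position 1
  Pass 3: find min in positions 2 to 266, swap with position 2
  Pass 4: find min in positions 3 to 266, swap with position 3
  Pass 5: find min in positions 4 to 266, swap with position 4
  ... (261 more passes)
Total passes (and swaps) = n - 1 = 267 - 1 = 266


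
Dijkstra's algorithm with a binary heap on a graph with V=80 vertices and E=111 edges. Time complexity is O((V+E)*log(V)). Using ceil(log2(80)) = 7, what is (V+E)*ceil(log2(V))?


Dijkstra with a binary heap: each vertex is extracted once, each edge may relax once.
Each heap operation costs O(log V).
V + E = 80 + 111 = 191
ceil(log2(80)) = 7 (since 2^6 = 64 < 80 <= 128 = 2^7)
Total heap work = (V+E) * ceil(log2(V)) = 191 * 7 = 1337


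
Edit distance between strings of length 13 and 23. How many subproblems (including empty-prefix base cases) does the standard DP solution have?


The table includes base cases (empty prefixes).
Rows: (m+1) = 14
Columns: (n+1) = 24
Total = 14 * 24 = 336


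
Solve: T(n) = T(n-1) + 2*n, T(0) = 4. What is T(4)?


Expanding the recurrence:
T(4) = T(3) + 2*4
       = T(2) + 2*3 + 2*4
       ...
       = T(0) + 2*(1 + 2 + ... + 4)
       = 4 + 2 * 4*5/2
       = 4 + 2 * 10
       = 4 + 20 = 24


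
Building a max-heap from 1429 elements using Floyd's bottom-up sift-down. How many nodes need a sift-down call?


In a heap of 1429 elements (0-indexed array):
  Last element index: 1428
  Parent of last element: floor((1428 - 1) / 2) = 713
  Internal nodes: indices 0 to 713
  Count = floor(1429/2) = 714


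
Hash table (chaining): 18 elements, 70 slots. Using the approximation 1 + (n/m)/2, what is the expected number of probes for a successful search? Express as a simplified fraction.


Computing expected probes:
alpha = 18/70
= 1 + alpha/2
= 1 + 18/(2*70)
= (2*70 + 18) / (2*70)
= 158/140 = 79/70


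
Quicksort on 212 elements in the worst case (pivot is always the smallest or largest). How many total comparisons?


In the worst case, each partition step picks the worst pivot:
  Partition 1: 211 comparisons (n-1 elements to compare)
  Partition 2: 210 comparisons
  Partition 3: 209 comparisons
  Partition 4: 208 comparisons
  Partition 5: 207 comparisons
  ...
  Last partition: 0 comparisons
Total = (n-1) + (n-2) + ... + 1 + 0 = n*(n-1)/2
= 212*211/2 = 22366


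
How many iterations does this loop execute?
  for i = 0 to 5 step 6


The loop variable i takes values starting at 0 and increments by 6 each iteration.
Sequence: i = 0
The upper bound 5 is inclusive, so the count is floor((last - first) / step) + 1:
floor((5 - 0) / 6) + 1 = floor(5/6) + 1 = 0 + 1 = 1


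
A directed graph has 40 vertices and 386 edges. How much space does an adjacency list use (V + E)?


Adjacency list: one list head per vertex + one entry per edge
Vertex heads: 40
Edge entries: 386
Total = 40 + 386 = 426


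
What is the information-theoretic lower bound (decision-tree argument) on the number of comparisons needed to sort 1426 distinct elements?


A binary decision tree of height h has at most 2^h leaves and needs at least n! of them, so h >= ceil(log2(n!)).
1426! is far too large to multiply out, so use Stirling's series:
  ln(n!) ~ n ln n - n + (1/2) ln(2 pi n) + 1/(12n)  (error below 1/(360 n^3), negligible here)
  ln(1426) = 7.2626286
  n ln n = 1426 * 7.2626286 = 10356.5084
  (1/2) ln(2 pi * 1426) = (1/2) ln(8959.8222) = 4.5503
  1/(12*1426) = 0.0001
  ln(1426!) ~ 10356.5084 - 1426 + 4.5503 + 0.0001 = 8935.0588
Convert to base 2: log2(1426!) = 8935.0588 / ln 2 = 8935.0588 / 0.69314718 = 12890.5650
ceil(12890.5650) = 12891


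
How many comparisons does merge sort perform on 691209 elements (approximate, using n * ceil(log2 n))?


Recursion depth: ceil(log2(691209)) = 20
Each recursion level merges n = 691209 elements
Total = 691209 * 20 = 13824180


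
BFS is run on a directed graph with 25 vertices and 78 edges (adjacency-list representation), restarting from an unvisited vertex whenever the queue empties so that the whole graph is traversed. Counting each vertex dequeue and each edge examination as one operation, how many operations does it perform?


A full BFS traversal dequeues each vertex exactly once and examines each directed edge exactly once.
V = 25 (vertex processing cost)
E = 78 (edge examination cost)
Total operations proportional to V + E = 25 + 78 = 103


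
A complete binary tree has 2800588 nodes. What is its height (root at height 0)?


In a complete binary tree, level k holds nodes 2^k .. 2^(k+1)-1 (1-indexed).
Height = floor(log2(n)) = floor(log2(2800588)) = 21
Check: 2^21 = 2097152 <= 2800588 < 4194304 = 2^22


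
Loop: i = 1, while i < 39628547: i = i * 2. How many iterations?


i multiplies by 2 each step:
i = 1 -> 2 -> 4 -> 8 -> 16 -> 32 -> 64 -> 128 -> 256 -> 512 -> 1024 -> 2048 -> 4096 -> 8192 -> 16384 -> 32768 -> 65536 -> 131072 -> 262144 -> 524288 -> 1048576 -> 2097152 -> 4194304 -> 8388608 -> 16777216 -> 33554432 -> 67108864 (stop)
Iterations = ceil(log_2(39628547)) = 26


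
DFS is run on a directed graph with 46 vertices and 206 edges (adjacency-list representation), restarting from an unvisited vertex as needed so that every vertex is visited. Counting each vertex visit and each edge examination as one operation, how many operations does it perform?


A full DFS traversal processes each vertex exactly once (push/pop on stack).
Each directed edge is examined once.
V = 46, E = 206
V + E = 252


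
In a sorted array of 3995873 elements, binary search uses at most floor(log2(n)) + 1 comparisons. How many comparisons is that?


Halving sequence: 3995873 -> 1997936 -> 998968 -> 499484 -> 249742 -> 124871 -> 62435 -> 31217 -> 15608 -> 7804 -> 3902 -> 1951 -> 975 -> 487 -> 243 -> 121 -> 60 -> 30 -> 15 -> 7 -> 3 -> 1
Number of halvings = 21
Max comparisons = 21 + 1 = 22


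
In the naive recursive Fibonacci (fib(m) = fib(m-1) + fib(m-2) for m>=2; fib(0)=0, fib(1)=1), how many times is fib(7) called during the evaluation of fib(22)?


Let N(m) = number of times fib(m) is called while evaluating fib(22).
N(22) = 1 (the initial call).
N(21) = 1 (only fib(22) calls it).
For 1 <= m <= 20: fib(m) is called by fib(m+1) and fib(m+2), so
  N(m) = N(m+1) + N(m+2).
fib(0) is called only by fib(2), so N(0) = N(2).
Walk down from m=22:
  N(22)=1, N(21)=1, N(20)=2, N(19)=3, N(18)=5, N(17)=8, N(16)=13, N(15)=21, N(14)=34, N(13)=55, N(12)=89, N(11)=144, N(10)=233, N(9)=377, N(8)=610, N(7)=987
N(7) = 987


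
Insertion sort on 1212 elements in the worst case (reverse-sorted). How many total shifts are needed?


In the worst case (reverse-sorted), each element shifts past all previous:
  Element 1: 1 shifts
  Element 2: 2 shifts
  Element 3: 3 shifts
  Element 4: 4 shifts
  Element 5: 5 shifts
  ...
  Element 1211: 1211 shifts
Total = 1 + 2 + ... + 1211
= 1212*(1212-1)/2 = 733866


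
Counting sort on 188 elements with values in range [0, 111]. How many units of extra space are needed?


Output array size: 188 (to store sorted result)
Count array size: 112 (one slot per possible value, range 0 to 111)
Total extra space = 188 + 112 = 300


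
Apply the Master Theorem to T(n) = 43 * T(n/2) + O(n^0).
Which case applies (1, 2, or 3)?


The Master Theorem: T(n) = a*T(n/b) + O(n^c)
  a = 43, b = 2, c = 0
log_b(a) = log_2(43) ~ 5.426
Compare b^c with a: 2^0 = 1 < 43, so c < log_b(a).
Since c < log_b(a), Case 1 applies.
T(n) = O(n^(log_2 43)) ~ O(n^5.426)
Master Theorem case = 1


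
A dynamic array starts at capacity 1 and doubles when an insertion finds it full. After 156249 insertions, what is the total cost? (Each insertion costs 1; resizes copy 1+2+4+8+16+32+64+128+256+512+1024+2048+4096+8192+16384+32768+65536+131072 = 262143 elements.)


Insertion cost: 156249 (one per element)
Resizes occur just before inserting elements 2, 3, 5, 9, ...
Elements copied at each resize: 1 + 2 + 4 + 8 + 16 + 32 + 64 + 128 + 256 + 512 + 1024 + 2048 + 4096 + 8192 + 16384 + 32768 + 65536 + 131072
Sum of copies = 262143 (geometric series: 2^k - 1)
Total = 156249 + 262143 = 418392


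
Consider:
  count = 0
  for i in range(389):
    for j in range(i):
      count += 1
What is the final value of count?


For each i, the inner loop runs i times:
  i=0: inner runs 0 times
  i=1: inner runs 1 time
  i=2: inner runs 2 times
  i=3: inner runs 3 times
  i=4: inner runs 4 times
  i=5: inner runs 5 times
  i=6: inner runs 6 times
  i=7: inner runs 7 times
  ...
Total = 0 + 1 + 2 + ... + 388 = 389*(389-1)/2 = 75466


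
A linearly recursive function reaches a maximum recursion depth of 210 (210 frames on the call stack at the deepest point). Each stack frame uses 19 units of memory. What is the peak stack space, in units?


Maximum recursion depth = 210 frames
Memory per frame = 19 units
Total stack space = depth * frame_size
= 210 * 19 = 3990


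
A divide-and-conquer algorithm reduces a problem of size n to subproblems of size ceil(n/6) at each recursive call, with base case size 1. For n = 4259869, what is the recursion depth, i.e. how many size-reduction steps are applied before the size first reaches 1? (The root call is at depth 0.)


Each step divides the size by 6 (rounding up); after k steps the size is ceil(n/6^k), which equals 1 exactly when 6^k >= n.
So the depth is the smallest k with 6^k >= 4259869, i.e. ceil(log_6(4259869)).
6^8 = 1679616 < 4259869 <= 10077696 = 6^9
Recursion depth = 9


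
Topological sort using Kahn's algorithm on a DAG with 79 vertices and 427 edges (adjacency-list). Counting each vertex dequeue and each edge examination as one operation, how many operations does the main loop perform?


Kahn's algorithm:
  1. Compute in-degrees: O(V + E)
  2. Process queue: each vertex dequeued once (O(V))
     each edge examined once (O(E))
Total = V + E = 79 + 427 = 506


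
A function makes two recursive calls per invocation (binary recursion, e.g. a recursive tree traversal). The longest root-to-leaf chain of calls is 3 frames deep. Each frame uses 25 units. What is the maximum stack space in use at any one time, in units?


Binary recursion: the two calls run one after the other, so only one root-to-leaf chain of frames is on the stack at a time.
Maximum depth (longest chain) = 3 frames
Each frame = 25 units
Max stack space = 3 * 25 = 75


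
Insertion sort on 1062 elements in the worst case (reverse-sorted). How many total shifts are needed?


In the worst case (reverse-sorted), each element shifts past all previous:
  Element 1: 1 shifts
  Element 2: 2 shifts
  Element 3: 3 shifts
  Element 4: 4 shifts
  Element 5: 5 shifts
  ...
  Element 1061: 1061 shifts
Total = 1 + 2 + ... + 1061
= 1062*(1062-1)/2 = 563391


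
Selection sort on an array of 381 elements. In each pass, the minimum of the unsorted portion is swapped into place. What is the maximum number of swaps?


Selection sort performs one swap per pass:
  Pass 1: find min in positions 0 to 380, swap with position 0
  Pass 2: find min in positions 1 to 380, swap with position 1
  Pass 3: find min in positions 2 to 380, swap with position 2
  Pass 4: find min in positions 3 to 380, swap with position 3
  Pass 5: find min in positions 4 to 380, swap with position 4
  ... (375 more passes)
Total passes (and swaps) = n - 1 = 381 - 1 = 380


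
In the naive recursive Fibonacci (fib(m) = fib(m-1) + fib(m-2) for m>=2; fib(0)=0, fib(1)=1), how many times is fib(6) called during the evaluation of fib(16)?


Let N(m) = number of times fib(m) is called while evaluating fib(16).
N(16) = 1 (the initial call).
N(15) = 1 (only fib(16) calls it).
For 1 <= m <= 14: fib(m) is called by fib(m+1) and fib(m+2), so
  N(m) = N(m+1) + N(m+2).
fib(0) is called only by fib(2), so N(0) = N(2).
Walk down from m=16:
  N(16)=1, N(15)=1, N(14)=2, N(13)=3, N(12)=5, N(11)=8, N(10)=13, N(9)=21, N(8)=34, N(7)=55, N(6)=89
N(6) = 89


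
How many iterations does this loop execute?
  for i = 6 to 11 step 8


The loop variable i takes values starting at 6 and increments by 8 each iteration.
Sequence: i = 6
The upper bound 11 is inclusive, so the count is floor((last - first) / step) + 1:
floor((11 - 6) / 8) + 1 = floor(5/8) + 1 = 0 + 1 = 1


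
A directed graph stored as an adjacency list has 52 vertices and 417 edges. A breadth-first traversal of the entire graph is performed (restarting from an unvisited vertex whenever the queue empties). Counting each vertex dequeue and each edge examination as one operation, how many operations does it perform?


A full BFS traversal dequeues each vertex once and examines each edge once.
Vertex visits: 52
Edge visits: 417
V + E = 52 + 417 = 469


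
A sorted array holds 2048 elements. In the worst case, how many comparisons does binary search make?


Halving sequence: 2048 -> 1024 -> 512 -> 256 -> 128 -> 64 -> 32 -> 16 -> 8 -> 4 -> 2 -> 1
Number of halvings = 11
Max comparisons = 11 + 1 = 12


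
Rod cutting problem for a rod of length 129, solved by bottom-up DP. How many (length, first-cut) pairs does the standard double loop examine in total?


For each subproblem length i = 1..129, the inner loop considers i possible first cuts.
Total = 1 + 2 + ... + 129
= 129*(129+1)/2
= 129*130/2 = 8385


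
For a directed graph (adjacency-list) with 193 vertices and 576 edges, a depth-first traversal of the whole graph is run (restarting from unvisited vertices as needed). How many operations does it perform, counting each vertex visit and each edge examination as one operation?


A full DFS traversal visits each vertex once and examines each edge once.
V = 193
E = 576
Sum = 193 + 576 = 769


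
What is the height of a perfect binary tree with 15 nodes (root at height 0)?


A perfect binary tree with 15 nodes:
  15 = 2^4 - 1
  Levels: 0, 1, ..., 3
  Height = 3


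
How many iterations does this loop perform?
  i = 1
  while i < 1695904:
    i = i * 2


The loop variable doubles each iteration:
i = 1 -> 2 -> 4 -> 8 -> 16 -> 32 -> 64 -> 128 -> 256 -> 512 -> 1024 -> 2048 -> 4096 -> 8192 -> 16384 -> 32768 -> 65536 -> 131072 -> 262144 -> 524288 -> 1048576 -> 2097152 (stop, 2097152 >= 1695904)
Number of doublings = ceil(log2(1695904)) = 21


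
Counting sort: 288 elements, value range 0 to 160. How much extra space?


n = 288 (output array)
k = 161 (count array for 161 distinct values)
Extra space = 288 + 161 = 449


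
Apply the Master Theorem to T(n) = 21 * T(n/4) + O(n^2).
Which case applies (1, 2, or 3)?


The Master Theorem: T(n) = a*T(n/b) + O(n^c)
  a = 21, b = 4, c = 2
log_b(a) = log_4(21) ~ 2.196
Compare b^c with a: 4^2 = 16 < 21, so c < log_b(a).
Since c < log_b(a), Case 1 applies.
T(n) = O(n^(log_4 21)) ~ O(n^2.196)
Master Theorem case = 1


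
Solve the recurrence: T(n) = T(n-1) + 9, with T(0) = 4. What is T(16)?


Unrolling the recurrence:
T(16) = T(15) + 9
       = T(14) + 9 + 9
       = T(13) + 9*3
       ...
       = T(0) + 9*16
       = 4 + 144 = 148


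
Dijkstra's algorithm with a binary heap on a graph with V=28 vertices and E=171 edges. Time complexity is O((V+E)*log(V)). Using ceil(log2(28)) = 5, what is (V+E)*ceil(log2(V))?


Dijkstra with a binary heap: each vertex is extracted once, each edge may relax once.
Each heap operation costs O(log V).
V + E = 28 + 171 = 199
ceil(log2(28)) = 5 (since 2^4 = 16 < 28 <= 32 = 2^5)
Total heap work = (V+E) * ceil(log2(V)) = 199 * 5 = 995


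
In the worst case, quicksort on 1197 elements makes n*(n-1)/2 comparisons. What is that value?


Sum of comparisons per partition:
1196 + 1195 + ... + 1 + 0
= 1197 * (1197 - 1) / 2
= 1197 * 1196 / 2
= 715806


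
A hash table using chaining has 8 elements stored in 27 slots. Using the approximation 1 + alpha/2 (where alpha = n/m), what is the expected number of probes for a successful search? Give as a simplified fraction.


Load factor alpha = n/m = 8/27
Expected probes = 1 + alpha/2 = 1 + 8/(2*27)
= 1 + 8/54
= 54/54 + 8/54
= 62/54
Simplify: 31/27


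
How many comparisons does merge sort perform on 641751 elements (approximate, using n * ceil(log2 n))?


Recursion depth: ceil(log2(641751)) = 20
Each recursion level merges n = 641751 elements
Total = 641751 * 20 = 12835020


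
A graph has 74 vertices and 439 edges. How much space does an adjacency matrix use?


Adjacency matrix: V x V grid of entries
Space = V^2 = 74^2 = 74 * 74 = 5476


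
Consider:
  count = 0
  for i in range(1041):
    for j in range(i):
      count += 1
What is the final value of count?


For each i, the inner loop runs i times:
  i=0: inner runs 0 times
  i=1: inner runs 1 time
  i=2: inner runs 2 times
  i=3: inner runs 3 times
  i=4: inner runs 4 times
  i=5: inner runs 5 times
  i=6: inner runs 6 times
  i=7: inner runs 7 times
  ...
Total = 0 + 1 + 2 + ... + 1040 = 1041*(1041-1)/2 = 541320


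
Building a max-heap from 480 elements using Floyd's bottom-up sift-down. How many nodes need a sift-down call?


In a heap of 480 elements (0-indexed array):
  Last element index: 479
  Parent of last element: floor((479 - 1) / 2) = 239
  Internal nodes: indices 0 to 239
  Count = floor(480/2) = 240


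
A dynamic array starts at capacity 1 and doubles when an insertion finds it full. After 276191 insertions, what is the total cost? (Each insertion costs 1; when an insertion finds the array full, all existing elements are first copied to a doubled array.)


Insertion cost: 276191 (one per element)
Resizes occur just before inserting elements 2, 3, 5, 9, ...
Elements copied at each resize: 1 + 2 + 4 + 8 + 16 + 32 + 64 + 128 + 256 + 512 + 1024 + 2048 + 4096 + 8192 + 16384 + 32768 + 65536 + 131072 + 262144
Sum of copies = 524287 (geometric series: 2^k - 1)
Total = 276191 + 524287 = 800478


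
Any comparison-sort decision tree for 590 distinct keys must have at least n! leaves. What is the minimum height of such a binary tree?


A binary decision tree of height h has at most 2^h leaves and needs at least n! of them, so h >= ceil(log2(n!)).
590! is far too large to multiply out, so use Stirling's series:
  ln(n!) ~ n ln n - n + (1/2) ln(2 pi n) + 1/(12n)  (error below 1/(360 n^3), negligible here)
  ln(590) = 6.3801225
  n ln n = 590 * 6.3801225 = 3764.2723
  (1/2) ln(2 pi * 590) = (1/2) ln(3707.0793) = 4.1090
  1/(12*590) = 0.0001
  ln(590!) ~ 3764.2723 - 590 + 4.1090 + 0.0001 = 3178.3814
Convert to base 2: log2(590!) = 3178.3814 / ln 2 = 3178.3814 / 0.69314718 = 4585.4351
ceil(4585.4351) = 4586


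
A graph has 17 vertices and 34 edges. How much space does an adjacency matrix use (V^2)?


Adjacency matrix: V x V grid of entries
Space = V^2 = 17^2 = 17 * 17 = 289


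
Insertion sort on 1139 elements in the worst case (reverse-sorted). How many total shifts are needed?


In the worst case (reverse-sorted), each element shifts past all previous:
  Element 1: 1 shifts
  Element 2: 2 shifts
  Element 3: 3 shifts
  Element 4: 4 shifts
  Element 5: 5 shifts
  ...
  Element 1138: 1138 shifts
Total = 1 + 2 + ... + 1138
= 1139*(1139-1)/2 = 648091


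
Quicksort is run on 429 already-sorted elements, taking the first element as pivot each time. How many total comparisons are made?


Sum of comparisons per partition:
428 + 427 + ... + 1 + 0
= 429 * (429 - 1) / 2
= 429 * 428 / 2
= 91806


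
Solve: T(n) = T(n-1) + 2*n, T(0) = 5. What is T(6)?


Expanding the recurrence:
T(6) = T(5) + 2*6
       = T(4) + 2*5 + 2*6
       ...
       = T(0) + 2*(1 + 2 + ... + 6)
       = 5 + 2 * 6*7/2
       = 5 + 2 * 21
       = 5 + 42 = 47


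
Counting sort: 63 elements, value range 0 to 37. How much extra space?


n = 63 (output array)
k = 38 (count array for 38 distinct values)
Extra space = 63 + 38 = 101


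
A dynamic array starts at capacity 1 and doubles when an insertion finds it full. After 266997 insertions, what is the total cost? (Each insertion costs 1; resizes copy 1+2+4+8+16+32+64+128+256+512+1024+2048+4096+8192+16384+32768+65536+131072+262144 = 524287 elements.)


Insertion cost: 266997 (one per element)
Resizes occur just before inserting elements 2, 3, 5, 9, ...
Elements copied at each resize: 1 + 2 + 4 + 8 + 16 + 32 + 64 + 128 + 256 + 512 + 1024 + 2048 + 4096 + 8192 + 16384 + 32768 + 65536 + 131072 + 262144
Sum of copies = 524287 (geometric series: 2^k - 1)
Total = 266997 + 524287 = 791284


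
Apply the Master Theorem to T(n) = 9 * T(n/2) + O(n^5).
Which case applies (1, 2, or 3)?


The Master Theorem: T(n) = a*T(n/b) + O(n^c)
  a = 9, b = 2, c = 5
log_b(a) = log_2(9) ~ 3.17
Compare b^c with a: 2^5 = 32 > 9, so c > log_b(a).
Since c > log_b(a), Case 3 applies.
T(n) = O(n^5)
Master Theorem case = 3


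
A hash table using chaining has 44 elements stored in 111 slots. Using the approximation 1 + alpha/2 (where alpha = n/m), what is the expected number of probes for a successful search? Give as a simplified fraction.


Load factor alpha = n/m = 44/111
Expected probes = 1 + alpha/2 = 1 + 44/(2*111)
= 1 + 44/222
= 222/222 + 44/222
= 266/222
Simplify: 133/111


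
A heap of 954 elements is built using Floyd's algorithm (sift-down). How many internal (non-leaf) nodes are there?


Leaf nodes occupy roughly half the array.
Sift-down is called for each internal node, starting from the last one.
Internal nodes = floor(n/2) = floor(954/2) = 477


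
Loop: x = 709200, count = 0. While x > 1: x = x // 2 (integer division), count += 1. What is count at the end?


The variable x halves each step:
x = 709200 -> 354600 -> 177300 -> 88650 -> 44325 -> 22162 -> 11081 -> 5540 -> 2770 -> 1385 -> 692 -> 346 -> 173 -> 86 -> 43 -> 21 -> 10 -> 5 -> 2 -> 1
Number of halvings = floor(log2(709200)) = 19


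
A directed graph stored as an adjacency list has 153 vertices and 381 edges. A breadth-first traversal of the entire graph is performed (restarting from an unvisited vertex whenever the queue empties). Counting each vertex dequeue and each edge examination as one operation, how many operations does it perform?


A full BFS traversal dequeues each vertex once and examines each edge once.
Vertex visits: 153
Edge visits: 381
V + E = 153 + 381 = 534


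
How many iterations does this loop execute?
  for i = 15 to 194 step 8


The loop variable i takes values starting at 15 and increments by 8 each iteration.
Sequence: i = 15, 23, 31, 39, 47, 55, 63, 71, 79, ...
The upper bound 194 is inclusive, so the count is floor((last - first) / step) + 1:
floor((194 - 15) / 8) + 1 = floor(179/8) + 1 = 22 + 1 = 23


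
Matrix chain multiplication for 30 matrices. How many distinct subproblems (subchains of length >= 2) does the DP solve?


Subproblems are indexed by (i, j) where i < j.
Number of such pairs = n*(n-1)/2
= 30 * 29 / 2
= 435


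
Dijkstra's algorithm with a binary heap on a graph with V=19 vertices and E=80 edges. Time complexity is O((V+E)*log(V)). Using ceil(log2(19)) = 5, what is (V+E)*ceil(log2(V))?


Dijkstra with a binary heap: each vertex is extracted once, each edge may relax once.
Each heap operation costs O(log V).
V + E = 19 + 80 = 99
ceil(log2(19)) = 5 (since 2^4 = 16 < 19 <= 32 = 2^5)
Total heap work = (V+E) * ceil(log2(V)) = 99 * 5 = 495


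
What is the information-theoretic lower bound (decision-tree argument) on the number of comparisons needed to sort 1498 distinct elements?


A binary decision tree of height h has at most 2^h leaves and needs at least n! of them, so h >= ceil(log2(n!)).
1498! is far too large to multiply out, so use Stirling's series:
  ln(n!) ~ n ln n - n + (1/2) ln(2 pi n) + 1/(12n)  (error below 1/(360 n^3), negligible here)
  ln(1498) = 7.3118862
  n ln n = 1498 * 7.3118862 = 10953.2055
  (1/2) ln(2 pi * 1498) = (1/2) ln(9412.2116) = 4.5749
  1/(12*1498) = 0.0001
  ln(1498!) ~ 10953.2055 - 1498 + 4.5749 + 0.0001 = 9459.7805
Convert to base 2: log2(1498!) = 9459.7805 / ln 2 = 9459.7805 / 0.69314718 = 13647.5784
ceil(13647.5784) = 13648


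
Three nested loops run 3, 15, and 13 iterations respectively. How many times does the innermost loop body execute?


Loop 1 (outermost): 3 iterations
Loop 2 (middle): 15 iterations per outer
Loop 3 (innermost): 13 iterations per middle
Total = 3 * 15 * 13 = 585


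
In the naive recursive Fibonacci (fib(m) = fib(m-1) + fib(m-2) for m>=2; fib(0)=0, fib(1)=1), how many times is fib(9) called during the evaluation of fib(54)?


Let N(m) = number of times fib(m) is called while evaluating fib(54).
N(54) = 1 (the initial call).
N(53) = 1 (only fib(54) calls it).
For 1 <= m <= 52: fib(m) is called by fib(m+1) and fib(m+2), so
  N(m) = N(m+1) + N(m+2).
fib(0) is called only by fib(2), so N(0) = N(2).
Walk down from m=54:
  N(54)=1, N(53)=1, N(52)=2, N(51)=3, N(50)=5, N(49)=8, N(48)=13, N(47)=21, N(46)=34, N(45)=55, N(44)=89, N(43)=144, N(42)=233, N(41)=377, N(40)=610, N(39)=987, N(38)=1597, N(37)=2584, N(36)=4181, N(35)=6765, N(34)=10946, N(33)=17711, N(32)=28657, N(31)=46368, N(30)=75025, N(29)=121393, N(28)=196418, N(27)=317811, N(26)=514229, N(25)=832040, N(24)=1346269, N(23)=2178309, N(22)=3524578, N(21)=5702887, N(20)=9227465, N(19)=14930352, N(18)=24157817, N(17)=39088169, N(16)=63245986, N(15)=102334155, N(14)=165580141, N(13)=267914296, N(12)=433494437, N(11)=701408733, N(10)=1134903170, N(9)=1836311903
N(9) = 1836311903


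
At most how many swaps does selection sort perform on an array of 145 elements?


Each of the 144 passes places one element in its final position.
Pass 1: swap minimum into position 0
Pass 2: swap minimum of remaining into position 1
...
Pass 144: last two elements, one swap
Maximum swaps = 145 - 1 = 144


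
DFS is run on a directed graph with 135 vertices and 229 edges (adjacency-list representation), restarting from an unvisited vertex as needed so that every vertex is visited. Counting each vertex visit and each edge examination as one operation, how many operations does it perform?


A full DFS traversal processes each vertex exactly once (push/pop on stack).
Each directed edge is examined once.
V = 135, E = 229
V + E = 364


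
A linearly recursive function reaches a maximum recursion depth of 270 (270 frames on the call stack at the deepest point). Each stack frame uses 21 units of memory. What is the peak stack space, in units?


Maximum recursion depth = 270 frames
Memory per frame = 21 units
Total stack space = depth * frame_size
= 270 * 21 = 5670


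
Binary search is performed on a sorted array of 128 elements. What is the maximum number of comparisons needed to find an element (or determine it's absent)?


Binary search halves the search space each comparison:
  Step 1: search space = 128 -> 64
  Step 2: search space = 64 -> 32
  Step 3: search space = 32 -> 16
  Step 4: search space = 16 -> 8
  Step 5: search space = 8 -> 4
  Step 6: search space = 4 -> 2
  Step 7: search space = 2 -> 1
  Step 8: search space = 1 (final check)
Maximum comparisons = floor(log2(128)) + 1 = 7 + 1 = 8


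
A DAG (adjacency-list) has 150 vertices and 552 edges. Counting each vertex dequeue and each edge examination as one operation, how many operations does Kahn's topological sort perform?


V = 150 (vertex processing)
E = 552 (edge processing)
V + E = 150 + 552 = 702


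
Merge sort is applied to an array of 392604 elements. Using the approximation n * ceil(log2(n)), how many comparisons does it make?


Merge sort divides the array into halves recursively.
Number of levels = ceil(log2(392604)) = 19
At each level, approximately n = 392604 comparisons are needed for merging.
Total comparisons ~ n * ceil(log2(n)) = 392604 * 19 = 7459476


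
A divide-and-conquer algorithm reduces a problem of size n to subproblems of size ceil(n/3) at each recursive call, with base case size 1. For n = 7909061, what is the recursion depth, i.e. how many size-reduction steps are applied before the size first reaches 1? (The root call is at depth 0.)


Each step divides the size by 3 (rounding up); after k steps the size is ceil(n/3^k), which equals 1 exactly when 3^k >= n.
So the depth is the smallest k with 3^k >= 7909061, i.e. ceil(log_3(7909061)).
3^14 = 4782969 < 7909061 <= 14348907 = 3^15
Recursion depth = 15


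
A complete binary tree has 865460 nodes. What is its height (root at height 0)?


In a complete binary tree, level k holds nodes 2^k .. 2^(k+1)-1 (1-indexed).
Height = floor(log2(n)) = floor(log2(865460)) = 19
Check: 2^19 = 524288 <= 865460 < 1048576 = 2^20


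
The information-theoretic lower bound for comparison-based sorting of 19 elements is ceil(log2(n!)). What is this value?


A binary decision tree of height h has at most 2^h leaves and needs at least n! of them, so h >= ceil(log2(n!)).
Compute 19! as a running product:
  x2 = 2, x3 = 6, x4 = 24, x5 = 120
  x6 = 720, x7 = 5040, x8 = 40320, x9 = 362880
  x10 = 3628800, x11 = 39916800, x12 = 479001600, x13 = 6227020800
  x14 = 87178291200, x15 = 1307674368000, x16 = 20922789888000, x17 = 355687428096000
  x18 = 6402373705728000, x19 = 121645100408832000
19! = 121645100408832000
Bracket between powers of 2:
  2^56 = 72057594037927936 < 121645100408832000 <= 144115188075855872 = 2^57
So ceil(log2(19!)) = 57


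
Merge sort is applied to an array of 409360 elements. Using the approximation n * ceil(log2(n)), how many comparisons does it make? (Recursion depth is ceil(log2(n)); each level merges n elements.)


Merge sort divides the array into halves recursively.
Number of levels = ceil(log2(409360)) = 19
At each level, approximately n = 409360 comparisons are needed for merging.
Total comparisons ~ n * ceil(log2(n)) = 409360 * 19 = 7777840


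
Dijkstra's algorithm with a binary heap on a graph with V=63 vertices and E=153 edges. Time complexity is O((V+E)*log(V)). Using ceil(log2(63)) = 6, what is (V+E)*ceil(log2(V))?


Dijkstra with a binary heap: each vertex is extracted once, each edge may relax once.
Each heap operation costs O(log V).
V + E = 63 + 153 = 216
ceil(log2(63)) = 6 (since 2^5 = 32 < 63 <= 64 = 2^6)
Total heap work = (V+E) * ceil(log2(V)) = 216 * 6 = 1296


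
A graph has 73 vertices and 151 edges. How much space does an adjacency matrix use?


Adjacency matrix: V x V grid of entries
Space = V^2 = 73^2 = 73 * 73 = 5329


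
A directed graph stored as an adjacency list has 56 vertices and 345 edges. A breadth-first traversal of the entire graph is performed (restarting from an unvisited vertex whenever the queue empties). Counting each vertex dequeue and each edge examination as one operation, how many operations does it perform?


A full BFS traversal dequeues each vertex once and examines each edge once.
Vertex visits: 56
Edge visits: 345
V + E = 56 + 345 = 401


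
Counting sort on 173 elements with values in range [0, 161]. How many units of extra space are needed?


Output array size: 173 (to store sorted result)
Count array size: 162 (one slot per possible value, range 0 to 161)
Total extra space = 173 + 162 = 335


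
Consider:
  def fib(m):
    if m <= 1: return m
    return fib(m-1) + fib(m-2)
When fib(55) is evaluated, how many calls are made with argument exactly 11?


Let N(m) = number of times fib(m) is called while evaluating fib(55).
N(55) = 1 (the initial call).
N(54) = 1 (only fib(55) calls it).
For 1 <= m <= 53: fib(m) is called by fib(m+1) and fib(m+2), so
  N(m) = N(m+1) + N(m+2).
fib(0) is called only by fib(2), so N(0) = N(2).
Walk down from m=55:
  N(55)=1, N(54)=1, N(53)=2, N(52)=3, N(51)=5, N(50)=8, N(49)=13, N(48)=21, N(47)=34, N(46)=55, N(45)=89, N(44)=144, N(43)=233, N(42)=377, N(41)=610, N(40)=987, N(39)=1597, N(38)=2584, N(37)=4181, N(36)=6765, N(35)=10946, N(34)=17711, N(33)=28657, N(32)=46368, N(31)=75025, N(30)=121393, N(29)=196418, N(28)=317811, N(27)=514229, N(26)=832040, N(25)=1346269, N(24)=2178309, N(23)=3524578, N(22)=5702887, N(21)=9227465, N(20)=14930352, N(19)=24157817, N(18)=39088169, N(17)=63245986, N(16)=102334155, N(15)=165580141, N(14)=267914296, N(13)=433494437, N(12)=701408733, N(11)=1134903170
N(11) = 1134903170


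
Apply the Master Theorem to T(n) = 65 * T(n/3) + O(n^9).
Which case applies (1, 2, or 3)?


The Master Theorem: T(n) = a*T(n/b) + O(n^c)
  a = 65, b = 3, c = 9
log_b(a) = log_3(65) ~ 3.8
Compare b^c with a: 3^9 = 19683 > 65, so c > log_b(a).
Since c > log_b(a), Case 3 applies.
T(n) = O(n^9)
Master Theorem case = 3


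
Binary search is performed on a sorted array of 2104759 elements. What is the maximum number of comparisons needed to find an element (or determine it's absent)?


Binary search halves the search space each comparison:
  Step 1: search space = 2104759 -> 1052379
  Step 2: search space = 1052379 -> 526189
  Step 3: search space = 526189 -> 263094
  Step 4: search space = 263094 -> 131547
  Step 5: search space = 131547 -> 65773
  Step 6: search space = 65773 -> 32886
  Step 7: search space = 32886 -> 16443
  Step 8: search space = 16443 -> 8221
  Step 9: search space = 8221 -> 4110
  Step 10: search space = 4110 -> 2055
  Step 11: search space = 2055 -> 1027
  Step 12: search space = 1027 -> 513
  Step 13: search space = 513 -> 256
  Step 14: search space = 256 -> 128
  Step 15: search space = 128 -> 64
  Step 16: search space = 64 -> 32
  Step 17: search space = 32 -> 16
  Step 18: search space = 16 -> 8
  Step 19: search space = 8 -> 4
  Step 20: search space = 4 -> 2
  Step 21: search space = 2 -> 1
  Step 22: search space = 1 (final check)
Maximum comparisons = floor(log2(2104759)) + 1 = 21 + 1 = 22


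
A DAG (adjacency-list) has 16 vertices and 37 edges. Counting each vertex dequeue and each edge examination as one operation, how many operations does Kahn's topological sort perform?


V = 16 (vertex processing)
E = 37 (edge processing)
V + E = 16 + 37 = 53


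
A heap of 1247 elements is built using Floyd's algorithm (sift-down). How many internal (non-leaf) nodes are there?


Leaf nodes occupy roughly half the array.
Sift-down is called for each internal node, starting from the last one.
Internal nodes = floor(n/2) = floor(1247/2) = 623


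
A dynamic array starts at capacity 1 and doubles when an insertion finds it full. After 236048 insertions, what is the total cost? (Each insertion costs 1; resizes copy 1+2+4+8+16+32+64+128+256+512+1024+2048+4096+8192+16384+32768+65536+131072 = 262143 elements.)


Insertion cost: 236048 (one per element)
Resizes occur just before inserting elements 2, 3, 5, 9, ...
Elements copied at each resize: 1 + 2 + 4 + 8 + 16 + 32 + 64 + 128 + 256 + 512 + 1024 + 2048 + 4096 + 8192 + 16384 + 32768 + 65536 + 131072
Sum of copies = 262143 (geometric series: 2^k - 1)
Total = 236048 + 262143 = 498191


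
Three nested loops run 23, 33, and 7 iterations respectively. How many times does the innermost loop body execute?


Loop 1 (outermost): 23 iterations
Loop 2 (middle): 33 iterations per outer
Loop 3 (innermost): 7 iterations per middle
Total = 23 * 33 * 7 = 5313


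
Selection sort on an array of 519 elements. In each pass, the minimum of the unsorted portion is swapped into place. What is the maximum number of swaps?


Selection sort performs one swap per pass:
  Pass 1: find min in positions 0 to 518, swap with position 0
  Pass 2: find min in positions 1 to 518, swap with position 1
  Pass 3: find min in positions 2 to 518, swap with position 2
  Pass 4: find min in positions 3 to 518, swap with position 3
  Pass 5: find min in positions 4 to 518, swap with position 4
  ... (513 more passes)
Total passes (and swaps) = n - 1 = 519 - 1 = 518


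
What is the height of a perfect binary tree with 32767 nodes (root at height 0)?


A perfect binary tree with 32767 nodes:
  32767 = 2^15 - 1
  Levels: 0, 1, ..., 14
  Height = 14


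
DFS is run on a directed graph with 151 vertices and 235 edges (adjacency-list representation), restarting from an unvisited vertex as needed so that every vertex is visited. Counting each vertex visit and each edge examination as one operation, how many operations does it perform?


A full DFS traversal processes each vertex exactly once (push/pop on stack).
Each directed edge is examined once.
V = 151, E = 235
V + E = 386


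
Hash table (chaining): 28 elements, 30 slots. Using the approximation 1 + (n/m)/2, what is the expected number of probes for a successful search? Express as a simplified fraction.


Computing expected probes:
alpha = 28/30
= 1 + alpha/2
= 1 + 28/(2*30)
= (2*30 + 28) / (2*30)
= 88/60 = 22/15


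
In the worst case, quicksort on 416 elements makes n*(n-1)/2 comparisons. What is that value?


Sum of comparisons per partition:
415 + 414 + ... + 1 + 0
= 416 * (416 - 1) / 2
= 416 * 415 / 2
= 86320


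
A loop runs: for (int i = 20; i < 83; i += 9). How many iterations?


Loop starts at i = 20, increments by 9, stops when i >= 83.
Number of iterations = ceil((83 - 20) / 9)
= ceil(63 / 9)
= 7


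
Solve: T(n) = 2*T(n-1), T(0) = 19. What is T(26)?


Unrolling:
T(26) = 2*T(25) = 2^2*T(24) = ... = 2^26*T(0)
= 2^26 * 19
= 67108864 * 19 = 1275068416


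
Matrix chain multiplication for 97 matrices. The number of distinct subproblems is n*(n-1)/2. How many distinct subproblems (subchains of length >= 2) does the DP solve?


Subproblems are indexed by (i, j) where i < j.
Number of such pairs = n*(n-1)/2
= 97 * 96 / 2
= 4656
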